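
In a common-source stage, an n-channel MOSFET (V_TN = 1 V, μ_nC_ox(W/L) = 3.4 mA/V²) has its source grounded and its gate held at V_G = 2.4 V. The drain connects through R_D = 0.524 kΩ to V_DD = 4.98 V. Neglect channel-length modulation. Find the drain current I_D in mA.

V_GS = V_G = 2.4 V, so V_ov = 2.4 − 1 = 1.4 V.
Assume saturation: I_D = ½ k_n V_ov² = 0.5 × 3.4 × 1.4² = 3.33 mA, giving V_DS = V_DD − I_D R_D = 4.98 − 3.33 × 0.524 = 3.23 V.
V_DS = 3.23 V ≥ V_ov = 1.4 V, confirming saturation.

I_D = 3.33 mA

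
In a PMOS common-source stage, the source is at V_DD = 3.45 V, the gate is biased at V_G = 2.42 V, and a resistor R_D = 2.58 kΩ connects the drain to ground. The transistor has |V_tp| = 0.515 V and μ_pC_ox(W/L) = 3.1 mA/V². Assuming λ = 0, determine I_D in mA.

V_SG = V_DD − V_G = 3.45 − 2.42 = 1.03 V, so V_ov = 1.03 − 0.515 = 0.515 V.
Assume saturation: I_D = ½ k_p V_ov² = 0.5 × 3.1 × 0.515² = 0.411 mA, giving V_SD = V_DD − I_D R_D = 3.45 − 0.411 × 2.58 = 2.39 V.
V_SD = 2.39 V ≥ V_ov = 0.515 V, confirming saturation.

I_D = 0.411 mA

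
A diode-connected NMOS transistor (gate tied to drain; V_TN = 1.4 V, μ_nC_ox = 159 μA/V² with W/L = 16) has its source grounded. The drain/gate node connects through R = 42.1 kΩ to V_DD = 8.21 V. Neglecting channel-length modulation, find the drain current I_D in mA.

I_D = 0.154 mA

With gate tied to drain, V_GS = V_DS ≥ V_GS − V_TN, so the device is in saturation.
k_n = μ_nC_ox · (W/L) = 2.544 mA/V².
KCL at the drain: ½ k_n (V_GS − V_TN)² = (V_DD − V_GS)/R.
Let x = V_GS − 1.4. Then 53.6 x² + x − 6.81 = 0, giving x = 0.347 V (positive root), so V_GS = 1.75 V.
I_D = (V_DD − V_GS)/R = (8.21 − 1.75) / 42.1 = 0.154 mA.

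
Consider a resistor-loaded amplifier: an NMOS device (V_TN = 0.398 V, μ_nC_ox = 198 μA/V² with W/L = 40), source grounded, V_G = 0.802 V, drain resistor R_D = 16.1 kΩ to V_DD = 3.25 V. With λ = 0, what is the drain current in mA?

I_D = 0.198 mA

V_GS = V_G = 0.802 V, so V_ov = 0.802 − 0.398 = 0.404 V.
k_n = μ_nC_ox · (W/L) = 7.92 mA/V².
Assume saturation: I_D = ½ k_n V_ov² = 0.5 × 7.92 × 0.404² = 0.646 mA, giving V_DS = V_DD − I_D R_D = 3.25 − 0.646 × 16.1 = -7.16 V.
But -7.16 V < V_ov = 0.404 V, so the device is actually in triode.
In triode I_D = k_n[V_ov V_DS − ½ V_DS²] and I_D = (V_DD − V_DS)/R_D. Equating: 63.8 V_DS² − 52.51 V_DS + 3.25 = 0, giving V_DS = 0.0674 V (the root below V_ov).
I_D = (3.25 − 0.0674) / 16.1 = 0.198 mA.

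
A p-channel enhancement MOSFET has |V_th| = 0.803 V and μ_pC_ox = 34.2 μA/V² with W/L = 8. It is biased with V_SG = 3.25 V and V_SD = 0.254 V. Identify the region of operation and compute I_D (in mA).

k_p = μ_pC_ox · (W/L) = 0.2736 mA/V².
V_ov = V_SG − |V_th| = 3.25 − 0.803 = 2.45 V.
Since V_SD = 0.254 V < V_ov = 2.45 V, the device is in the triode region.
I_D = k_p [V_ov · V_SD − ½ V_SD²] = 0.2736 × [2.45 × 0.254 − 0.5 × 0.254²] = 0.161 mA.

Triode; I_D = 0.161 mA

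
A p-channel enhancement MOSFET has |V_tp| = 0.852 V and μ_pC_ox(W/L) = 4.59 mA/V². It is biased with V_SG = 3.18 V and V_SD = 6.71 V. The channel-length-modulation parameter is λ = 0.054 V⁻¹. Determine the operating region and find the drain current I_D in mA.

Saturation; I_D = 16.9 mA

V_ov = V_SG − |V_tp| = 3.18 − 0.852 = 2.33 V.
Since V_SD = 6.71 V ≥ V_ov = 2.33 V, the device is in saturation.
I_D = ½ k_p V_ov² (1 + λ V_SD) = 0.5 × 4.59 × 2.33² × (1 + 0.054 × 6.71) = 16.9 mA.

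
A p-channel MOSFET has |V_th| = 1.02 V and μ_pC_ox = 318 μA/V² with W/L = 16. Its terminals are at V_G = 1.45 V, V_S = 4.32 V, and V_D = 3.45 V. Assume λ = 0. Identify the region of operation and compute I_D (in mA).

Triode; I_D = 6.26 mA

V_SG = V_S − V_G = 4.32 − 1.45 = 2.87 V; V_SD = V_S − V_D = 4.32 − 3.45 = 0.87 V.
k_p = μ_pC_ox · (W/L) = 5.088 mA/V².
V_ov = V_SG − |V_th| = 2.87 − 1.02 = 1.85 V.
Since V_SD = 0.87 V < V_ov = 1.85 V, the device is in the triode region.
I_D = k_p [V_ov · V_SD − ½ V_SD²] = 5.088 × [1.85 × 0.87 − 0.5 × 0.87²] = 6.26 mA.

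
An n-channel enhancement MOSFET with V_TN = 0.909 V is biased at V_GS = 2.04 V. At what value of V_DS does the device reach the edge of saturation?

The boundary between triode and saturation is V_DS = V_GS − V_TN = V_ov.
V_ov = 2.04 − 0.909 = 1.13 V.

V_DS,sat = 1.13 V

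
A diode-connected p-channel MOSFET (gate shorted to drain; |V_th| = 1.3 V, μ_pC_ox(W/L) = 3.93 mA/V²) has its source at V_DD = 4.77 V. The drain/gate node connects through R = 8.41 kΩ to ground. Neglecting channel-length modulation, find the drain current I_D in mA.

I_D = 0.362 mA

With gate tied to drain, V_SG = V_SD ≥ V_SG − |V_th|, so the device is in saturation.
KCL at the drain: ½ k_p (V_SG − |V_th|)² = (V_DD − V_SG)/R.
Let x = V_SG − 1.3. Then 16.5 x² + x − 3.47 = 0, giving x = 0.429 V (positive root), so V_SG = 1.73 V.
I_D = (V_DD − V_SG)/R = (4.77 − 1.73) / 8.41 = 0.362 mA.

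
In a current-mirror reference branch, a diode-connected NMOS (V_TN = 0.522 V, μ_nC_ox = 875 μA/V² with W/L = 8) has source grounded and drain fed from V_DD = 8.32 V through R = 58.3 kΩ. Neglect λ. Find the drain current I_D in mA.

With gate tied to drain, V_GS = V_DS ≥ V_GS − V_TN, so the device is in saturation.
k_n = μ_nC_ox · (W/L) = 7 mA/V².
KCL at the drain: ½ k_n (V_GS − V_TN)² = (V_DD − V_GS)/R.
Let x = V_GS − 0.522. Then 204 x² + x − 7.798 = 0, giving x = 0.193 V (positive root), so V_GS = 0.715 V.
I_D = (V_DD − V_GS)/R = (8.32 − 0.715) / 58.3 = 0.13 mA.

I_D = 0.130 mA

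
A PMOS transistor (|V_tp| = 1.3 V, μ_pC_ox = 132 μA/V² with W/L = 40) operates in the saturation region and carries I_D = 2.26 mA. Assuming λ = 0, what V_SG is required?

V_SG = 2.23 V

k_p = μ_pC_ox · (W/L) = 5.28 mA/V².
In saturation I_D = ½ k_p (V_SG − |V_tp|)², so V_SG − |V_tp| = √(2 I_D / k_p) = √(2 × 2.26 / 5.28) = 0.925 V.
V_SG = 1.3 + 0.925 = 2.23 V.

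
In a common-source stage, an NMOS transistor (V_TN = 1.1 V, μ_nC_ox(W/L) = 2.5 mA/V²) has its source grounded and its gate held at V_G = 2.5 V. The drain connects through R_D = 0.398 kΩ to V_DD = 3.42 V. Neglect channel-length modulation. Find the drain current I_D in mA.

I_D = 2.45 mA

V_GS = V_G = 2.5 V, so V_ov = 2.5 − 1.1 = 1.4 V.
Assume saturation: I_D = ½ k_n V_ov² = 0.5 × 2.5 × 1.4² = 2.45 mA, giving V_DS = V_DD − I_D R_D = 3.42 − 2.45 × 0.398 = 2.44 V.
V_DS = 2.44 V ≥ V_ov = 1.4 V, confirming saturation.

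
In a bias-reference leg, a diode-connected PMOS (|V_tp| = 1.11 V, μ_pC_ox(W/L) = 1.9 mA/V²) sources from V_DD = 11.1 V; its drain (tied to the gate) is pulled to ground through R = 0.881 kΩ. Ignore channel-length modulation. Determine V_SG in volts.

V_SG = 4.02 V

With gate tied to drain, V_SG = V_SD ≥ V_SG − |V_tp|, so the device is in saturation.
KCL at the drain: ½ k_p (V_SG − |V_tp|)² = (V_DD − V_SG)/R.
Let x = V_SG − 1.11. Then 0.837 x² + x − 9.99 = 0, giving x = 2.91 V (positive root), so V_SG = 4.02 V.
I_D = (V_DD − V_SG)/R = (11.1 − 4.02) / 0.881 = 8.04 mA.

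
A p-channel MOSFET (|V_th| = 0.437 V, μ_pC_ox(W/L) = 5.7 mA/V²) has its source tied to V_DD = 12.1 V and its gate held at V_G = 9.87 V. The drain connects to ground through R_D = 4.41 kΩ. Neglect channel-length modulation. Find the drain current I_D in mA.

V_SG = V_DD − V_G = 12.1 − 9.87 = 2.23 V, so V_ov = 2.23 − 0.437 = 1.79 V.
Assume saturation: I_D = ½ k_p V_ov² = 0.5 × 5.7 × 1.79² = 9.16 mA, giving V_SD = V_DD − I_D R_D = 12.1 − 9.16 × 4.41 = -28.3 V.
But -28.3 V < V_ov = 1.79 V, so the device is actually in triode.
In triode I_D = k_p[V_ov V_SD − ½ V_SD²] and I_D = (V_DD − V_SD)/R_D. Equating: 12.6 V_SD² − 46.07 V_SD + 12.1 = 0, giving V_SD = 0.285 V (the root below V_ov).
I_D = (12.1 − 0.285) / 4.41 = 2.68 mA.

I_D = 2.68 mA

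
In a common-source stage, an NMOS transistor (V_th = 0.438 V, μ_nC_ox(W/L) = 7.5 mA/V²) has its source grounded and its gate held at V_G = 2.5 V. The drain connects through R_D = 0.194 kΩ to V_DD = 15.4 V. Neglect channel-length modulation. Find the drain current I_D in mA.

V_GS = V_G = 2.5 V, so V_ov = 2.5 − 0.438 = 2.06 V.
Assume saturation: I_D = ½ k_n V_ov² = 0.5 × 7.5 × 2.06² = 15.9 mA, giving V_DS = V_DD − I_D R_D = 15.4 − 15.9 × 0.194 = 12.3 V.
V_DS = 12.3 V ≥ V_ov = 2.06 V, confirming saturation.

I_D = 15.9 mA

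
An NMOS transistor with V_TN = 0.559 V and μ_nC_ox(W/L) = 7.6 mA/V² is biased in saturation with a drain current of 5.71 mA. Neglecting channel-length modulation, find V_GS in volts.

V_GS = 1.78 V

In saturation I_D = ½ k_n (V_GS − V_TN)², so V_GS − V_TN = √(2 I_D / k_n) = √(2 × 5.71 / 7.6) = 1.23 V.
V_GS = 0.559 + 1.23 = 1.78 V.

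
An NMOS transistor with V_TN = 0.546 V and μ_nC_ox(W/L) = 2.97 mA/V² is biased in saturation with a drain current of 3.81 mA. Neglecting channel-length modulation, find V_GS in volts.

V_GS = 2.15 V

In saturation I_D = ½ k_n (V_GS − V_TN)², so V_GS − V_TN = √(2 I_D / k_n) = √(2 × 3.81 / 2.97) = 1.6 V.
V_GS = 0.546 + 1.6 = 2.15 V.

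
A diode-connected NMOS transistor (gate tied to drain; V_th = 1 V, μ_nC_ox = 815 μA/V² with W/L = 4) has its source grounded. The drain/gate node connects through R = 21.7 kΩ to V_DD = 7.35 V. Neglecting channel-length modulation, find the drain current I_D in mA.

I_D = 0.274 mA

With gate tied to drain, V_GS = V_DS ≥ V_GS − V_th, so the device is in saturation.
k_n = μ_nC_ox · (W/L) = 3.26 mA/V².
KCL at the drain: ½ k_n (V_GS − V_th)² = (V_DD − V_GS)/R.
Let x = V_GS − 1. Then 35.4 x² + x − 6.35 = 0, giving x = 0.41 V (positive root), so V_GS = 1.41 V.
I_D = (V_DD − V_GS)/R = (7.35 − 1.41) / 21.7 = 0.274 mA.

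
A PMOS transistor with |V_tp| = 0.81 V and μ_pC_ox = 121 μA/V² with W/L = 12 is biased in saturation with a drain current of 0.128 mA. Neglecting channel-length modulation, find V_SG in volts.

k_p = μ_pC_ox · (W/L) = 1.452 mA/V².
In saturation I_D = ½ k_p (V_SG − |V_tp|)², so V_SG − |V_tp| = √(2 I_D / k_p) = √(2 × 0.128 / 1.452) = 0.42 V.
V_SG = 0.81 + 0.42 = 1.23 V.

V_SG = 1.23 V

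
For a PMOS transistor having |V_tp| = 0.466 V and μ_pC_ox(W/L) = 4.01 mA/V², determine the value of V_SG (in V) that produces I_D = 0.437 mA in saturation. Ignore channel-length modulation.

V_SG = 0.933 V

In saturation I_D = ½ k_p (V_SG − |V_tp|)², so V_SG − |V_tp| = √(2 I_D / k_p) = √(2 × 0.437 / 4.01) = 0.467 V.
V_SG = 0.466 + 0.467 = 0.933 V.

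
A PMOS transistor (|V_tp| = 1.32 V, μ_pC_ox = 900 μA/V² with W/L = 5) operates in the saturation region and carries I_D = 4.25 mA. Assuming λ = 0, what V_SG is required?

V_SG = 2.69 V

k_p = μ_pC_ox · (W/L) = 4.5 mA/V².
In saturation I_D = ½ k_p (V_SG − |V_tp|)², so V_SG − |V_tp| = √(2 I_D / k_p) = √(2 × 4.25 / 4.5) = 1.37 V.
V_SG = 1.32 + 1.37 = 2.69 V.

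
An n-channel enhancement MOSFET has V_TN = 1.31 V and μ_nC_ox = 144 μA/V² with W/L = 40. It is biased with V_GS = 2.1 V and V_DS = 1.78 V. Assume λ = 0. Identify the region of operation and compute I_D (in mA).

k_n = μ_nC_ox · (W/L) = 5.76 mA/V².
V_ov = V_GS − V_TN = 2.1 − 1.31 = 0.79 V.
Since V_DS = 1.78 V ≥ V_ov = 0.79 V, the device is in saturation.
I_D = ½ k_n V_ov² = 0.5 × 5.76 × 0.79² = 1.8 mA.

Saturation; I_D = 1.80 mA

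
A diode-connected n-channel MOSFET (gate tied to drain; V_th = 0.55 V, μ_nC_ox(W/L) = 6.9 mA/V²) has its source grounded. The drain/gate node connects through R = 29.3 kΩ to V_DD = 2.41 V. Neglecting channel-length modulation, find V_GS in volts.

With gate tied to drain, V_GS = V_DS ≥ V_GS − V_th, so the device is in saturation.
KCL at the drain: ½ k_n (V_GS − V_th)² = (V_DD − V_GS)/R.
Let x = V_GS − 0.55. Then 101 x² + x − 1.86 = 0, giving x = 0.131 V (positive root), so V_GS = 0.681 V.
I_D = (V_DD − V_GS)/R = (2.41 − 0.681) / 29.3 = 0.059 mA.

V_GS = 0.681 V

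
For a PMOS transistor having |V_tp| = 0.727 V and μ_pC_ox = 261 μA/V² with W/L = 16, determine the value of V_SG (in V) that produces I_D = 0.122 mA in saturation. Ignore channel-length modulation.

k_p = μ_pC_ox · (W/L) = 4.176 mA/V².
In saturation I_D = ½ k_p (V_SG − |V_tp|)², so V_SG − |V_tp| = √(2 I_D / k_p) = √(2 × 0.122 / 4.176) = 0.242 V.
V_SG = 0.727 + 0.242 = 0.969 V.

V_SG = 0.969 V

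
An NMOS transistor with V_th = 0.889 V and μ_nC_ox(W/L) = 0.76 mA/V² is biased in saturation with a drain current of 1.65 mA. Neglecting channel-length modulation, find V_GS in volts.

V_GS = 2.97 V

In saturation I_D = ½ k_n (V_GS − V_th)², so V_GS − V_th = √(2 I_D / k_n) = √(2 × 1.65 / 0.76) = 2.08 V.
V_GS = 0.889 + 2.08 = 2.97 V.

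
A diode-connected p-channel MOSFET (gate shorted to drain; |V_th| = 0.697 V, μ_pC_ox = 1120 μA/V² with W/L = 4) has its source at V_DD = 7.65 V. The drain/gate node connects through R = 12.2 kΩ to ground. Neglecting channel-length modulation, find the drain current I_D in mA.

With gate tied to drain, V_SG = V_SD ≥ V_SG − |V_th|, so the device is in saturation.
k_p = μ_pC_ox · (W/L) = 4.48 mA/V².
KCL at the drain: ½ k_p (V_SG − |V_th|)² = (V_DD − V_SG)/R.
Let x = V_SG − 0.697. Then 27.3 x² + x − 6.953 = 0, giving x = 0.486 V (positive root), so V_SG = 1.18 V.
I_D = (V_DD − V_SG)/R = (7.65 − 1.18) / 12.2 = 0.53 mA.

I_D = 0.530 mA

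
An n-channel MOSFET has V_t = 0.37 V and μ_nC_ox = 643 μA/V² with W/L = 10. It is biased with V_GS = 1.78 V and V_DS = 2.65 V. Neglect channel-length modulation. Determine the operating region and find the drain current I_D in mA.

Saturation; I_D = 6.39 mA

k_n = μ_nC_ox · (W/L) = 6.43 mA/V².
V_ov = V_GS − V_t = 1.78 − 0.37 = 1.41 V.
Since V_DS = 2.65 V ≥ V_ov = 1.41 V, the device is in saturation.
I_D = ½ k_n V_ov² = 0.5 × 6.43 × 1.41² = 6.39 mA.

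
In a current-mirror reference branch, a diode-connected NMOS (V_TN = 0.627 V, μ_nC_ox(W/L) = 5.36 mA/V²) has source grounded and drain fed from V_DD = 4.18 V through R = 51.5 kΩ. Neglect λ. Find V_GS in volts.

With gate tied to drain, V_GS = V_DS ≥ V_GS − V_TN, so the device is in saturation.
KCL at the drain: ½ k_n (V_GS − V_TN)² = (V_DD − V_GS)/R.
Let x = V_GS − 0.627. Then 138 x² + x − 3.553 = 0, giving x = 0.157 V (positive root), so V_GS = 0.784 V.
I_D = (V_DD − V_GS)/R = (4.18 − 0.784) / 51.5 = 0.0659 mA.

V_GS = 0.784 V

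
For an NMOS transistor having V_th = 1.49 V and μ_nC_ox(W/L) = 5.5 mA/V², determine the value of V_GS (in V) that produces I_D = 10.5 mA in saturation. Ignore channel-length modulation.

In saturation I_D = ½ k_n (V_GS − V_th)², so V_GS − V_th = √(2 I_D / k_n) = √(2 × 10.5 / 5.5) = 1.95 V.
V_GS = 1.49 + 1.95 = 3.44 V.

V_GS = 3.44 V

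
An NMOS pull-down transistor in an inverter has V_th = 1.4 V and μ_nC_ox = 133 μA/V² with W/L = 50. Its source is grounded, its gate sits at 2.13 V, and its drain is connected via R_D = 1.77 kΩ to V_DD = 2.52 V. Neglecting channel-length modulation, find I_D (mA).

I_D = 1.24 mA

V_GS = V_G = 2.13 V, so V_ov = 2.13 − 1.4 = 0.73 V.
k_n = μ_nC_ox · (W/L) = 6.65 mA/V².
Assume saturation: I_D = ½ k_n V_ov² = 0.5 × 6.65 × 0.73² = 1.77 mA, giving V_DS = V_DD − I_D R_D = 2.52 − 1.77 × 1.77 = -0.616 V.
But -0.616 V < V_ov = 0.73 V, so the device is actually in triode.
In triode I_D = k_n[V_ov V_DS − ½ V_DS²] and I_D = (V_DD − V_DS)/R_D. Equating: 5.89 V_DS² − 9.592 V_DS + 2.52 = 0, giving V_DS = 0.329 V (the root below V_ov).
I_D = (2.52 − 0.329) / 1.77 = 1.24 mA.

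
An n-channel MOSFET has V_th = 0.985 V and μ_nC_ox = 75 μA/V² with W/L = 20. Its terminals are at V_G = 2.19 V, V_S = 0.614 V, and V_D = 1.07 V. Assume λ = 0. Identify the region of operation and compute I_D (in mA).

Triode; I_D = 0.248 mA

V_GS = V_G − V_S = 2.19 − 0.614 = 1.58 V; V_DS = V_D − V_S = 1.07 − 0.614 = 0.456 V.
k_n = μ_nC_ox · (W/L) = 1.5 mA/V².
V_ov = V_GS − V_th = 1.58 − 0.985 = 0.591 V.
Since V_DS = 0.456 V < V_ov = 0.591 V, the device is in the triode region.
I_D = k_n [V_ov · V_DS − ½ V_DS²] = 1.5 × [0.591 × 0.456 − 0.5 × 0.456²] = 0.248 mA.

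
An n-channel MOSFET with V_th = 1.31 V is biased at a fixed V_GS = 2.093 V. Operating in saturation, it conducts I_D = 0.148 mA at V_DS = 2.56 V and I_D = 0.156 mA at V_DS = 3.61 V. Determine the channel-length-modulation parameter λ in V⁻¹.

λ = 0.0593 V⁻¹

With V_GS fixed, I_D ∝ (1 + λ V_DS) in saturation, so I_D2/I_D1 = (1 + λ V_DS2)/(1 + λ V_DS1).
0.156/0.148 = 1.054 = (1 + 3.61 λ)/(1 + 2.56 λ).
Solving: λ (I_D1 V_DS2 − I_D2 V_DS1) = I_D2 − I_D1, so λ = (0.156 − 0.148) / (0.148 × 3.61 − 0.156 × 2.56) = 0.008 / 0.135 = 0.0593 V⁻¹.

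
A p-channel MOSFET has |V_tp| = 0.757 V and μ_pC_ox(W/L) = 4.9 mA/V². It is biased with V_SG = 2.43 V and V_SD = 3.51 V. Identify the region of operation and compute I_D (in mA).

Saturation; I_D = 6.86 mA

V_ov = V_SG − |V_tp| = 2.43 − 0.757 = 1.67 V.
Since V_SD = 3.51 V ≥ V_ov = 1.67 V, the device is in saturation.
I_D = ½ k_p V_ov² = 0.5 × 4.9 × 1.67² = 6.86 mA.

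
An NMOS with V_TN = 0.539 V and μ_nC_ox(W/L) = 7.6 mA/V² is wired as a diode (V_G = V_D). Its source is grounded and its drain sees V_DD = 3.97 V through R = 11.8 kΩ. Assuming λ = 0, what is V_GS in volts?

With gate tied to drain, V_GS = V_DS ≥ V_GS − V_TN, so the device is in saturation.
KCL at the drain: ½ k_n (V_GS − V_TN)² = (V_DD − V_GS)/R.
Let x = V_GS − 0.539. Then 44.8 x² + x − 3.431 = 0, giving x = 0.266 V (positive root), so V_GS = 0.805 V.
I_D = (V_DD − V_GS)/R = (3.97 − 0.805) / 11.8 = 0.268 mA.

V_GS = 0.805 V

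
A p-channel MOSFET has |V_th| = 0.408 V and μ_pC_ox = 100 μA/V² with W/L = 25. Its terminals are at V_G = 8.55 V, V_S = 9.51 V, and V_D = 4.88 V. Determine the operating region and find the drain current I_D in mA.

V_SG = V_S − V_G = 9.51 − 8.55 = 0.96 V; V_SD = V_S − V_D = 9.51 − 4.88 = 4.63 V.
k_p = μ_pC_ox · (W/L) = 2.5 mA/V².
V_ov = V_SG − |V_th| = 0.96 − 0.408 = 0.552 V.
Since V_SD = 4.63 V ≥ V_ov = 0.552 V, the device is in saturation.
I_D = ½ k_p V_ov² = 0.5 × 2.5 × 0.552² = 0.381 mA.

Saturation; I_D = 0.381 mA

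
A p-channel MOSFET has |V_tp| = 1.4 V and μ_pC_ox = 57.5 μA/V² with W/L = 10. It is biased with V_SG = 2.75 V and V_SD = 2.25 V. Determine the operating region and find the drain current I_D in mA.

Saturation; I_D = 0.524 mA

k_p = μ_pC_ox · (W/L) = 0.575 mA/V².
V_ov = V_SG − |V_tp| = 2.75 − 1.4 = 1.35 V.
Since V_SD = 2.25 V ≥ V_ov = 1.35 V, the device is in saturation.
I_D = ½ k_p V_ov² = 0.5 × 0.575 × 1.35² = 0.524 mA.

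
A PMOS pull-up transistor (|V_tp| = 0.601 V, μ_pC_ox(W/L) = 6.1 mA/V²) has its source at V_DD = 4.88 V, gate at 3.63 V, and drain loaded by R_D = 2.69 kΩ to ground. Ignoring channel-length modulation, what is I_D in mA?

I_D = 1.28 mA

V_SG = V_DD − V_G = 4.88 − 3.63 = 1.25 V, so V_ov = 1.25 − 0.601 = 0.649 V.
Assume saturation: I_D = ½ k_p V_ov² = 0.5 × 6.1 × 0.649² = 1.28 mA, giving V_SD = V_DD − I_D R_D = 4.88 − 1.28 × 2.69 = 1.42 V.
V_SD = 1.42 V ≥ V_ov = 0.649 V, confirming saturation.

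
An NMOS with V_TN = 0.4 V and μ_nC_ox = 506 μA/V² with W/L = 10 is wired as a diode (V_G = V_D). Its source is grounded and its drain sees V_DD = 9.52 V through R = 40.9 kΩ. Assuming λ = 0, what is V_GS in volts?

With gate tied to drain, V_GS = V_DS ≥ V_GS − V_TN, so the device is in saturation.
k_n = μ_nC_ox · (W/L) = 5.06 mA/V².
KCL at the drain: ½ k_n (V_GS − V_TN)² = (V_DD − V_GS)/R.
Let x = V_GS − 0.4. Then 103 x² + x − 9.12 = 0, giving x = 0.292 V (positive root), so V_GS = 0.692 V.
I_D = (V_DD − V_GS)/R = (9.52 − 0.692) / 40.9 = 0.216 mA.

V_GS = 0.692 V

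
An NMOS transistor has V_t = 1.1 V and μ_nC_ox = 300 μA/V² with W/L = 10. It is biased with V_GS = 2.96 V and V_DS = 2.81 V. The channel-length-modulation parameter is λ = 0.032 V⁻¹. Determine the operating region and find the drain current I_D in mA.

Saturation; I_D = 5.66 mA

k_n = μ_nC_ox · (W/L) = 3 mA/V².
V_ov = V_GS − V_t = 2.96 − 1.1 = 1.86 V.
Since V_DS = 2.81 V ≥ V_ov = 1.86 V, the device is in saturation.
I_D = ½ k_n V_ov² (1 + λ V_DS) = 0.5 × 3 × 1.86² × (1 + 0.032 × 2.81) = 5.66 mA.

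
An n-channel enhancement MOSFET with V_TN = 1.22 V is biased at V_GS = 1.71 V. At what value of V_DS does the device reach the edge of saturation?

The boundary between triode and saturation is V_DS = V_GS − V_TN = V_ov.
V_ov = 1.71 − 1.22 = 0.49 V.

V_DS,sat = 0.490 V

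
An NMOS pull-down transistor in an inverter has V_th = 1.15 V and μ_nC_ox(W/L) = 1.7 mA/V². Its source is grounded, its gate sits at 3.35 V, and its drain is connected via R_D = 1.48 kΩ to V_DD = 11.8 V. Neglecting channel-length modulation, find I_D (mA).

V_GS = V_G = 3.35 V, so V_ov = 3.35 − 1.15 = 2.2 V.
Assume saturation: I_D = ½ k_n V_ov² = 0.5 × 1.7 × 2.2² = 4.11 mA, giving V_DS = V_DD − I_D R_D = 11.8 − 4.11 × 1.48 = 5.71 V.
V_DS = 5.71 V ≥ V_ov = 2.2 V, confirming saturation.

I_D = 4.11 mA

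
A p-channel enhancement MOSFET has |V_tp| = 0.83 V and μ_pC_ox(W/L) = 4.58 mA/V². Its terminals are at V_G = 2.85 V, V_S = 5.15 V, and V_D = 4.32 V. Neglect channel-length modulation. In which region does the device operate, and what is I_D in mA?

Triode; I_D = 4.01 mA

V_SG = V_S − V_G = 5.15 − 2.85 = 2.3 V; V_SD = V_S − V_D = 5.15 − 4.32 = 0.83 V.
V_ov = V_SG − |V_tp| = 2.3 − 0.83 = 1.47 V.
Since V_SD = 0.83 V < V_ov = 1.47 V, the device is in the triode region.
I_D = k_p [V_ov · V_SD − ½ V_SD²] = 4.58 × [1.47 × 0.83 − 0.5 × 0.83²] = 4.01 mA.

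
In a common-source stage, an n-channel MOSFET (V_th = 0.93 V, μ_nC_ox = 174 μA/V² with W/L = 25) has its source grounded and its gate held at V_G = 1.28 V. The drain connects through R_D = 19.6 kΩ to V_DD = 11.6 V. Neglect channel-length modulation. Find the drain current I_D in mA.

V_GS = V_G = 1.28 V, so V_ov = 1.28 − 0.93 = 0.35 V.
k_n = μ_nC_ox · (W/L) = 4.35 mA/V².
Assume saturation: I_D = ½ k_n V_ov² = 0.5 × 4.35 × 0.35² = 0.266 mA, giving V_DS = V_DD − I_D R_D = 11.6 − 0.266 × 19.6 = 6.38 V.
V_DS = 6.38 V ≥ V_ov = 0.35 V, confirming saturation.

I_D = 0.266 mA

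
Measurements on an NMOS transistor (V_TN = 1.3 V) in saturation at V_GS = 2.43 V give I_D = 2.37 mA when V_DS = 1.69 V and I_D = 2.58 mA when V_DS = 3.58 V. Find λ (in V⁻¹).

With V_GS fixed, I_D ∝ (1 + λ V_DS) in saturation, so I_D2/I_D1 = (1 + λ V_DS2)/(1 + λ V_DS1).
2.58/2.37 = 1.089 = (1 + 3.58 λ)/(1 + 1.69 λ).
Solving: λ (I_D1 V_DS2 − I_D2 V_DS1) = I_D2 − I_D1, so λ = (2.58 − 2.37) / (2.37 × 3.58 − 2.58 × 1.69) = 0.21 / 4.12 = 0.0509 V⁻¹.

λ = 0.0509 V⁻¹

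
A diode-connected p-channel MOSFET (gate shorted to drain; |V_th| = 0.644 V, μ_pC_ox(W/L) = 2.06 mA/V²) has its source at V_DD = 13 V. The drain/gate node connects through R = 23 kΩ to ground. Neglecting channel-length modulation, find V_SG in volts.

With gate tied to drain, V_SG = V_SD ≥ V_SG − |V_th|, so the device is in saturation.
KCL at the drain: ½ k_p (V_SG − |V_th|)² = (V_DD − V_SG)/R.
Let x = V_SG − 0.644. Then 23.7 x² + x − 12.36 = 0, giving x = 0.701 V (positive root), so V_SG = 1.35 V.
I_D = (V_DD − V_SG)/R = (13 − 1.35) / 23 = 0.507 mA.

V_SG = 1.35 V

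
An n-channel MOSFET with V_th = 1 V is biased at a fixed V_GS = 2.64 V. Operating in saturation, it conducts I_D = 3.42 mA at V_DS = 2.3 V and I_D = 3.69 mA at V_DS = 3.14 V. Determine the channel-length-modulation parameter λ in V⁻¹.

With V_GS fixed, I_D ∝ (1 + λ V_DS) in saturation, so I_D2/I_D1 = (1 + λ V_DS2)/(1 + λ V_DS1).
3.69/3.42 = 1.079 = (1 + 3.14 λ)/(1 + 2.3 λ).
Solving: λ (I_D1 V_DS2 − I_D2 V_DS1) = I_D2 − I_D1, so λ = (3.69 − 3.42) / (3.42 × 3.14 − 3.69 × 2.3) = 0.27 / 2.25 = 0.12 V⁻¹.

λ = 0.120 V⁻¹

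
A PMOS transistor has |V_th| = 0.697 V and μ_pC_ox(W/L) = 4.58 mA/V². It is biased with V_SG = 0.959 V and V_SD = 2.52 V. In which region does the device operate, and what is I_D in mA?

Saturation; I_D = 0.157 mA

V_ov = V_SG − |V_th| = 0.959 − 0.697 = 0.262 V.
Since V_SD = 2.52 V ≥ V_ov = 0.262 V, the device is in saturation.
I_D = ½ k_p V_ov² = 0.5 × 4.58 × 0.262² = 0.157 mA.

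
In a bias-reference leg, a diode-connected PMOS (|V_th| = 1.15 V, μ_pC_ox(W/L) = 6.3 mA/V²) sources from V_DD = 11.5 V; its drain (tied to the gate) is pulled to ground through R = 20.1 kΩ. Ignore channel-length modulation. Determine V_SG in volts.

V_SG = 1.55 V

With gate tied to drain, V_SG = V_SD ≥ V_SG − |V_th|, so the device is in saturation.
KCL at the drain: ½ k_p (V_SG − |V_th|)² = (V_DD − V_SG)/R.
Let x = V_SG − 1.15. Then 63.3 x² + x − 10.35 = 0, giving x = 0.396 V (positive root), so V_SG = 1.55 V.
I_D = (V_DD − V_SG)/R = (11.5 − 1.55) / 20.1 = 0.495 mA.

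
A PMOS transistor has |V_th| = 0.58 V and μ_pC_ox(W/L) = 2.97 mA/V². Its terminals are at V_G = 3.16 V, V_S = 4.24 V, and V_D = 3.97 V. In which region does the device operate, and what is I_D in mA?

V_SG = V_S − V_G = 4.24 − 3.16 = 1.08 V; V_SD = V_S − V_D = 4.24 − 3.97 = 0.27 V.
V_ov = V_SG − |V_th| = 1.08 − 0.58 = 0.5 V.
Since V_SD = 0.27 V < V_ov = 0.5 V, the device is in the triode region.
I_D = k_p [V_ov · V_SD − ½ V_SD²] = 2.97 × [0.5 × 0.27 − 0.5 × 0.27²] = 0.293 mA.

Triode; I_D = 0.293 mA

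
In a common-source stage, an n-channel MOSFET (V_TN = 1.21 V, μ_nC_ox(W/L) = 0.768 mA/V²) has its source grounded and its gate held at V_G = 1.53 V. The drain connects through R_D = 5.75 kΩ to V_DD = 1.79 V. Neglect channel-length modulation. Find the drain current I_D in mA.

V_GS = V_G = 1.53 V, so V_ov = 1.53 − 1.21 = 0.32 V.
Assume saturation: I_D = ½ k_n V_ov² = 0.5 × 0.768 × 0.32² = 0.0393 mA, giving V_DS = V_DD − I_D R_D = 1.79 − 0.0393 × 5.75 = 1.56 V.
V_DS = 1.56 V ≥ V_ov = 0.32 V, confirming saturation.

I_D = 0.0393 mA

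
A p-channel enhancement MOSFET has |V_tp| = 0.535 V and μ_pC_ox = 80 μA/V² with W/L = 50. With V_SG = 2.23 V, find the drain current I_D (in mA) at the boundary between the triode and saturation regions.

I_D = 5.75 mA

At the boundary V_SD = V_ov = V_SG − |V_tp| = 2.23 − 0.535 = 1.69 V.
k_p = μ_pC_ox · (W/L) = 4 mA/V².
I_D = ½ k_p V_ov² = 0.5 × 4 × 1.69² = 5.75 mA.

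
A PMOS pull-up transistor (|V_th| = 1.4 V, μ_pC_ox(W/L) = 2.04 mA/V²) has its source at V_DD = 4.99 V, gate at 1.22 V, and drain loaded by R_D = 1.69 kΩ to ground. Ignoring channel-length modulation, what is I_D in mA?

I_D = 2.59 mA

V_SG = V_DD − V_G = 4.99 − 1.22 = 3.77 V, so V_ov = 3.77 − 1.4 = 2.37 V.
Assume saturation: I_D = ½ k_p V_ov² = 0.5 × 2.04 × 2.37² = 5.73 mA, giving V_SD = V_DD − I_D R_D = 4.99 − 5.73 × 1.69 = -4.69 V.
But -4.69 V < V_ov = 2.37 V, so the device is actually in triode.
In triode I_D = k_p[V_ov V_SD − ½ V_SD²] and I_D = (V_DD − V_SD)/R_D. Equating: 1.72 V_SD² − 9.171 V_SD + 4.99 = 0, giving V_SD = 0.615 V (the root below V_ov).
I_D = (4.99 − 0.615) / 1.69 = 2.59 mA.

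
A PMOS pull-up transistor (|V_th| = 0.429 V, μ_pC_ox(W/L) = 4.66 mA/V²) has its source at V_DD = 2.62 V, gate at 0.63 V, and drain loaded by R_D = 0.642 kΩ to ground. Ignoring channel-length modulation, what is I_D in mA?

V_SG = V_DD − V_G = 2.62 − 0.63 = 1.99 V, so V_ov = 1.99 − 0.429 = 1.56 V.
Assume saturation: I_D = ½ k_p V_ov² = 0.5 × 4.66 × 1.56² = 5.68 mA, giving V_SD = V_DD − I_D R_D = 2.62 − 5.68 × 0.642 = -1.02 V.
But -1.02 V < V_ov = 1.56 V, so the device is actually in triode.
In triode I_D = k_p[V_ov V_SD − ½ V_SD²] and I_D = (V_DD − V_SD)/R_D. Equating: 1.5 V_SD² − 5.67 V_SD + 2.62 = 0, giving V_SD = 0.539 V (the root below V_ov).
I_D = (2.62 − 0.539) / 0.642 = 3.24 mA.

I_D = 3.24 mA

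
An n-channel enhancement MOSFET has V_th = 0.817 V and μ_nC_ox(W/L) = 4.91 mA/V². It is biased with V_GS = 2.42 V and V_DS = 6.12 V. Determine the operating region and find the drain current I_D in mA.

Saturation; I_D = 6.31 mA

V_ov = V_GS − V_th = 2.42 − 0.817 = 1.6 V.
Since V_DS = 6.12 V ≥ V_ov = 1.6 V, the device is in saturation.
I_D = ½ k_n V_ov² = 0.5 × 4.91 × 1.6² = 6.31 mA.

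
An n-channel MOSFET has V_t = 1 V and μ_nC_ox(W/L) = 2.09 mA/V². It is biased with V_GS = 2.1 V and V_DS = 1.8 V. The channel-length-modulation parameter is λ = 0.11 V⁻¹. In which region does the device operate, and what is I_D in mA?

V_ov = V_GS − V_t = 2.1 − 1 = 1.1 V.
Since V_DS = 1.8 V ≥ V_ov = 1.1 V, the device is in saturation.
I_D = ½ k_n V_ov² (1 + λ V_DS) = 0.5 × 2.09 × 1.1² × (1 + 0.11 × 1.8) = 1.51 mA.

Saturation; I_D = 1.51 mA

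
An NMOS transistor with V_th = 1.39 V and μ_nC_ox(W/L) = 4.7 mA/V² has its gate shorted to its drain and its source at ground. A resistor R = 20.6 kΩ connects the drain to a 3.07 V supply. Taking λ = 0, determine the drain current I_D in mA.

With gate tied to drain, V_GS = V_DS ≥ V_GS − V_th, so the device is in saturation.
KCL at the drain: ½ k_n (V_GS − V_th)² = (V_DD − V_GS)/R.
Let x = V_GS − 1.39. Then 48.4 x² + x − 1.68 = 0, giving x = 0.176 V (positive root), so V_GS = 1.57 V.
I_D = (V_DD − V_GS)/R = (3.07 − 1.57) / 20.6 = 0.073 mA.

I_D = 0.0730 mA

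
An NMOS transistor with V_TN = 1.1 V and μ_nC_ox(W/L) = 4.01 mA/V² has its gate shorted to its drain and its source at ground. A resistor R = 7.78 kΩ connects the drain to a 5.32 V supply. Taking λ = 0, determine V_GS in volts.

V_GS = 1.59 V

With gate tied to drain, V_GS = V_DS ≥ V_GS − V_TN, so the device is in saturation.
KCL at the drain: ½ k_n (V_GS − V_TN)² = (V_DD − V_GS)/R.
Let x = V_GS − 1.1. Then 15.6 x² + x − 4.22 = 0, giving x = 0.489 V (positive root), so V_GS = 1.59 V.
I_D = (V_DD − V_GS)/R = (5.32 − 1.59) / 7.78 = 0.48 mA.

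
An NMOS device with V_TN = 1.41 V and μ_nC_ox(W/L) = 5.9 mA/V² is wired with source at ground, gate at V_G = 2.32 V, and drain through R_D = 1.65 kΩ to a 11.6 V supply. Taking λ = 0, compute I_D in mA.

I_D = 2.44 mA

V_GS = V_G = 2.32 V, so V_ov = 2.32 − 1.41 = 0.91 V.
Assume saturation: I_D = ½ k_n V_ov² = 0.5 × 5.9 × 0.91² = 2.44 mA, giving V_DS = V_DD − I_D R_D = 11.6 − 2.44 × 1.65 = 7.57 V.
V_DS = 7.57 V ≥ V_ov = 0.91 V, confirming saturation.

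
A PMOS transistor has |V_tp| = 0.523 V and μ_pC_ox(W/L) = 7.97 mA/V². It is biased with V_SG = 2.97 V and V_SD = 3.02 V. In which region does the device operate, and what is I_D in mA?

V_ov = V_SG − |V_tp| = 2.97 − 0.523 = 2.45 V.
Since V_SD = 3.02 V ≥ V_ov = 2.45 V, the device is in saturation.
I_D = ½ k_p V_ov² = 0.5 × 7.97 × 2.45² = 23.9 mA.

Saturation; I_D = 23.9 mA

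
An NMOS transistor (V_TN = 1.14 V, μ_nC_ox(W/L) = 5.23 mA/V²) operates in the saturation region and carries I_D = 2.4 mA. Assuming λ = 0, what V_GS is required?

V_GS = 2.10 V

In saturation I_D = ½ k_n (V_GS − V_TN)², so V_GS − V_TN = √(2 I_D / k_n) = √(2 × 2.4 / 5.23) = 0.958 V.
V_GS = 1.14 + 0.958 = 2.1 V.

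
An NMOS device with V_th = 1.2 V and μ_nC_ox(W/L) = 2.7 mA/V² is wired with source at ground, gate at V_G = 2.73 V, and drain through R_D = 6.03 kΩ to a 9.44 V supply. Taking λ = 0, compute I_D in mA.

V_GS = V_G = 2.73 V, so V_ov = 2.73 − 1.2 = 1.53 V.
Assume saturation: I_D = ½ k_n V_ov² = 0.5 × 2.7 × 1.53² = 3.16 mA, giving V_DS = V_DD − I_D R_D = 9.44 − 3.16 × 6.03 = -9.62 V.
But -9.62 V < V_ov = 1.53 V, so the device is actually in triode.
In triode I_D = k_n[V_ov V_DS − ½ V_DS²] and I_D = (V_DD − V_DS)/R_D. Equating: 8.14 V_DS² − 25.91 V_DS + 9.44 = 0, giving V_DS = 0.42 V (the root below V_ov).
I_D = (9.44 − 0.42) / 6.03 = 1.5 mA.

I_D = 1.50 mA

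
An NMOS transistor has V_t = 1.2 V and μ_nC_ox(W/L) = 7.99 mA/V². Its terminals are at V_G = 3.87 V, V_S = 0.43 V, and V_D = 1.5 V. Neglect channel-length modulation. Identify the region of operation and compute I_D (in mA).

Triode; I_D = 14.6 mA

V_GS = V_G − V_S = 3.87 − 0.43 = 3.44 V; V_DS = V_D − V_S = 1.5 − 0.43 = 1.07 V.
V_ov = V_GS − V_t = 3.44 − 1.2 = 2.24 V.
Since V_DS = 1.07 V < V_ov = 2.24 V, the device is in the triode region.
I_D = k_n [V_ov · V_DS − ½ V_DS²] = 7.99 × [2.24 × 1.07 − 0.5 × 1.07²] = 14.6 mA.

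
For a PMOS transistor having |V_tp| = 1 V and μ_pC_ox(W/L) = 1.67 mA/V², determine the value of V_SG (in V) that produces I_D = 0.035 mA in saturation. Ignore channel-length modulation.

In saturation I_D = ½ k_p (V_SG − |V_tp|)², so V_SG − |V_tp| = √(2 I_D / k_p) = √(2 × 0.035 / 1.67) = 0.205 V.
V_SG = 1 + 0.205 = 1.2 V.

V_SG = 1.20 V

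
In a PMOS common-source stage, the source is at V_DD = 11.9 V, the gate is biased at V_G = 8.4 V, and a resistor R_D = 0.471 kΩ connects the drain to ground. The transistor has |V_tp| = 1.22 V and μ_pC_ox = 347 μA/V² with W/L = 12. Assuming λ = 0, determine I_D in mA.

I_D = 10.8 mA

V_SG = V_DD − V_G = 11.9 − 8.4 = 3.5 V, so V_ov = 3.5 − 1.22 = 2.28 V.
k_p = μ_pC_ox · (W/L) = 4.164 mA/V².
Assume saturation: I_D = ½ k_p V_ov² = 0.5 × 4.164 × 2.28² = 10.8 mA, giving V_SD = V_DD − I_D R_D = 11.9 − 10.8 × 0.471 = 6.8 V.
V_SD = 6.8 V ≥ V_ov = 2.28 V, confirming saturation.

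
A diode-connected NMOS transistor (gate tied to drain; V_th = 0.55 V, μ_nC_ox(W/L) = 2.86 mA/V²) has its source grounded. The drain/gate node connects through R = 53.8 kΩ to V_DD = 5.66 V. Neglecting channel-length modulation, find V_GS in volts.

V_GS = 0.801 V

With gate tied to drain, V_GS = V_DS ≥ V_GS − V_th, so the device is in saturation.
KCL at the drain: ½ k_n (V_GS − V_th)² = (V_DD − V_GS)/R.
Let x = V_GS − 0.55. Then 76.9 x² + x − 5.11 = 0, giving x = 0.251 V (positive root), so V_GS = 0.801 V.
I_D = (V_DD − V_GS)/R = (5.66 − 0.801) / 53.8 = 0.0903 mA.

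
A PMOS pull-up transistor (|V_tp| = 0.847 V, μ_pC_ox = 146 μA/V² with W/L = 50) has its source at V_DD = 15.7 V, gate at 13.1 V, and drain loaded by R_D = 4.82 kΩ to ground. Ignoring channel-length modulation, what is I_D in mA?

I_D = 3.20 mA

V_SG = V_DD − V_G = 15.7 − 13.1 = 2.6 V, so V_ov = 2.6 − 0.847 = 1.75 V.
k_p = μ_pC_ox · (W/L) = 7.3 mA/V².
Assume saturation: I_D = ½ k_p V_ov² = 0.5 × 7.3 × 1.75² = 11.2 mA, giving V_SD = V_DD − I_D R_D = 15.7 − 11.2 × 4.82 = -38.4 V.
But -38.4 V < V_ov = 1.75 V, so the device is actually in triode.
In triode I_D = k_p[V_ov V_SD − ½ V_SD²] and I_D = (V_DD − V_SD)/R_D. Equating: 17.6 V_SD² − 62.68 V_SD + 15.7 = 0, giving V_SD = 0.271 V (the root below V_ov).
I_D = (15.7 − 0.271) / 4.82 = 3.2 mA.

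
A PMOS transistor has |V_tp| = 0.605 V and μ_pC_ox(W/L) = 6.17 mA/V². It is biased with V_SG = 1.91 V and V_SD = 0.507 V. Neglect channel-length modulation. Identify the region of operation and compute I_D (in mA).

V_ov = V_SG − |V_tp| = 1.91 − 0.605 = 1.3 V.
Since V_SD = 0.507 V < V_ov = 1.3 V, the device is in the triode region.
I_D = k_p [V_ov · V_SD − ½ V_SD²] = 6.17 × [1.3 × 0.507 − 0.5 × 0.507²] = 3.29 mA.

Triode; I_D = 3.29 mA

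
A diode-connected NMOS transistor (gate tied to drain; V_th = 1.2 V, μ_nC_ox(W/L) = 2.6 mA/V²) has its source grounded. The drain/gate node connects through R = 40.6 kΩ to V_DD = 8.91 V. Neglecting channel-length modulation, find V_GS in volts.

V_GS = 1.57 V

With gate tied to drain, V_GS = V_DS ≥ V_GS − V_th, so the device is in saturation.
KCL at the drain: ½ k_n (V_GS − V_th)² = (V_DD − V_GS)/R.
Let x = V_GS − 1.2. Then 52.8 x² + x − 7.71 = 0, giving x = 0.373 V (positive root), so V_GS = 1.57 V.
I_D = (V_DD − V_GS)/R = (8.91 − 1.57) / 40.6 = 0.181 mA.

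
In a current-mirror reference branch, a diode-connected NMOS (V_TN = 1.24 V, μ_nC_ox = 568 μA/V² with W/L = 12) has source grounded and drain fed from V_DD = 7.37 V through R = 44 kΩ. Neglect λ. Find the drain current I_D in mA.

With gate tied to drain, V_GS = V_DS ≥ V_GS − V_TN, so the device is in saturation.
k_n = μ_nC_ox · (W/L) = 6.816 mA/V².
KCL at the drain: ½ k_n (V_GS − V_TN)² = (V_DD − V_GS)/R.
Let x = V_GS − 1.24. Then 150 x² + x − 6.13 = 0, giving x = 0.199 V (positive root), so V_GS = 1.44 V.
I_D = (V_DD − V_GS)/R = (7.37 − 1.44) / 44 = 0.135 mA.

I_D = 0.135 mA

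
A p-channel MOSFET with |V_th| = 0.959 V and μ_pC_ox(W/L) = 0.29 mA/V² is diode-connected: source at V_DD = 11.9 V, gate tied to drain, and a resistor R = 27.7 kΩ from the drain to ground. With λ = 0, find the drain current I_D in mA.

With gate tied to drain, V_SG = V_SD ≥ V_SG − |V_th|, so the device is in saturation.
KCL at the drain: ½ k_p (V_SG − |V_th|)² = (V_DD − V_SG)/R.
Let x = V_SG − 0.959. Then 4.02 x² + x − 10.94 = 0, giving x = 1.53 V (positive root), so V_SG = 2.49 V.
I_D = (V_DD − V_SG)/R = (11.9 − 2.49) / 27.7 = 0.34 mA.

I_D = 0.340 mA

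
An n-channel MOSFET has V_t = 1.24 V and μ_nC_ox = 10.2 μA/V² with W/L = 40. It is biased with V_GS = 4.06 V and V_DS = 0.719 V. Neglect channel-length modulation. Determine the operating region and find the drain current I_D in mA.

Triode; I_D = 0.722 mA

k_n = μ_nC_ox · (W/L) = 0.408 mA/V².
V_ov = V_GS − V_t = 4.06 − 1.24 = 2.82 V.
Since V_DS = 0.719 V < V_ov = 2.82 V, the device is in the triode region.
I_D = k_n [V_ov · V_DS − ½ V_DS²] = 0.408 × [2.82 × 0.719 − 0.5 × 0.719²] = 0.722 mA.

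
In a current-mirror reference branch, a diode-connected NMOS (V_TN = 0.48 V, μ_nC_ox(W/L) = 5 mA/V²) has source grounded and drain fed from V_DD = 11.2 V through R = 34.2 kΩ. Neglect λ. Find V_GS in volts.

With gate tied to drain, V_GS = V_DS ≥ V_GS − V_TN, so the device is in saturation.
KCL at the drain: ½ k_n (V_GS − V_TN)² = (V_DD − V_GS)/R.
Let x = V_GS − 0.48. Then 85.5 x² + x − 10.72 = 0, giving x = 0.348 V (positive root), so V_GS = 0.828 V.
I_D = (V_DD − V_GS)/R = (11.2 − 0.828) / 34.2 = 0.303 mA.

V_GS = 0.828 V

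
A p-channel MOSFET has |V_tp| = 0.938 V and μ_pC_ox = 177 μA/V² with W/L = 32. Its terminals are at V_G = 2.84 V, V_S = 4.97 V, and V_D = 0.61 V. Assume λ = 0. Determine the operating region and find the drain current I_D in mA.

V_SG = V_S − V_G = 4.97 − 2.84 = 2.13 V; V_SD = V_S − V_D = 4.97 − 0.61 = 4.36 V.
k_p = μ_pC_ox · (W/L) = 5.664 mA/V².
V_ov = V_SG − |V_tp| = 2.13 − 0.938 = 1.19 V.
Since V_SD = 4.36 V ≥ V_ov = 1.19 V, the device is in saturation.
I_D = ½ k_p V_ov² = 0.5 × 5.664 × 1.19² = 4.02 mA.

Saturation; I_D = 4.02 mA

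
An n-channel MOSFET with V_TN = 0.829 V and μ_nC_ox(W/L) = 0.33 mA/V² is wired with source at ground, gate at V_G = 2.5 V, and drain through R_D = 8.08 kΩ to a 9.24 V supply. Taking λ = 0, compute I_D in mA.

V_GS = V_G = 2.5 V, so V_ov = 2.5 − 0.829 = 1.67 V.
Assume saturation: I_D = ½ k_n V_ov² = 0.5 × 0.33 × 1.67² = 0.461 mA, giving V_DS = V_DD − I_D R_D = 9.24 − 0.461 × 8.08 = 5.52 V.
V_DS = 5.52 V ≥ V_ov = 1.67 V, confirming saturation.

I_D = 0.461 mA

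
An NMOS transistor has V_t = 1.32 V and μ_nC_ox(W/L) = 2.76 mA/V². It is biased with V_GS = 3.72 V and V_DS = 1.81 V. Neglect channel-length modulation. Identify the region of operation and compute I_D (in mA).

Triode; I_D = 7.47 mA

V_ov = V_GS − V_t = 3.72 − 1.32 = 2.4 V.
Since V_DS = 1.81 V < V_ov = 2.4 V, the device is in the triode region.
I_D = k_n [V_ov · V_DS − ½ V_DS²] = 2.76 × [2.4 × 1.81 − 0.5 × 1.81²] = 7.47 mA.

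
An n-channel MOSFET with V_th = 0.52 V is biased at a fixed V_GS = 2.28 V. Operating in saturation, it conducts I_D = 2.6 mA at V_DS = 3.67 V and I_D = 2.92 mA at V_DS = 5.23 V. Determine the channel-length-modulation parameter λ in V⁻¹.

λ = 0.111 V⁻¹

With V_GS fixed, I_D ∝ (1 + λ V_DS) in saturation, so I_D2/I_D1 = (1 + λ V_DS2)/(1 + λ V_DS1).
2.92/2.6 = 1.123 = (1 + 5.23 λ)/(1 + 3.67 λ).
Solving: λ (I_D1 V_DS2 − I_D2 V_DS1) = I_D2 − I_D1, so λ = (2.92 − 2.6) / (2.6 × 5.23 − 2.92 × 3.67) = 0.32 / 2.88 = 0.111 V⁻¹.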